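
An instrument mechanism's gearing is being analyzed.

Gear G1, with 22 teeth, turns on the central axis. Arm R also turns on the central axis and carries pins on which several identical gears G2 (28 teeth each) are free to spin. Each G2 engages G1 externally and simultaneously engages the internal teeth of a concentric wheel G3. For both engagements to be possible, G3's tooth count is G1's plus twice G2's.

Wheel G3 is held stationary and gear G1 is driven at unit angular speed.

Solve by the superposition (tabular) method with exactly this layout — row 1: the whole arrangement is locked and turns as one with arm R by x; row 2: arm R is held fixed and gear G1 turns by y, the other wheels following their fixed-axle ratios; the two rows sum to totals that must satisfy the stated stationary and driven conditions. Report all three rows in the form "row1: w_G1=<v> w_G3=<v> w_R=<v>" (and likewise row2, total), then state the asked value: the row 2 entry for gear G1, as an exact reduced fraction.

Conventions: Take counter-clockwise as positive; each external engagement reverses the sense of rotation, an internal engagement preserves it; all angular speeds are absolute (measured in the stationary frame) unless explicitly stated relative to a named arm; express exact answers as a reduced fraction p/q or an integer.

row1: w_G1=11/50 w_G3=11/50 w_R=11/50
row2: w_G1=39/50 w_G3=-11/50 w_R=0
total: w_G1=1 w_G3=0 w_R=11/50
asked value: 39/50

topology: planetary set — G1 22T / G2 28T / G3 78T, arm = carrier (Willis)
superposition row 1 [locked train]: every member turns x
superposition row 2 [arm held]: sun y, ring −(22/78)·y, arm 0
boundary: total ω_ring = x − (22/78)·y = 0 and total ω_sun = x + y = 1  ⇒  y = 39/50, x = 11/50
row 2 ring = −(22/78)·39/50 = -11/50
totals (row 1 + row 2): sun 11/50 + 39/50 = 1, ring 11/50 + (-11/50) = 0, arm 11/50 + 0 = 11/50
asked cell (row2, sun) = 39/50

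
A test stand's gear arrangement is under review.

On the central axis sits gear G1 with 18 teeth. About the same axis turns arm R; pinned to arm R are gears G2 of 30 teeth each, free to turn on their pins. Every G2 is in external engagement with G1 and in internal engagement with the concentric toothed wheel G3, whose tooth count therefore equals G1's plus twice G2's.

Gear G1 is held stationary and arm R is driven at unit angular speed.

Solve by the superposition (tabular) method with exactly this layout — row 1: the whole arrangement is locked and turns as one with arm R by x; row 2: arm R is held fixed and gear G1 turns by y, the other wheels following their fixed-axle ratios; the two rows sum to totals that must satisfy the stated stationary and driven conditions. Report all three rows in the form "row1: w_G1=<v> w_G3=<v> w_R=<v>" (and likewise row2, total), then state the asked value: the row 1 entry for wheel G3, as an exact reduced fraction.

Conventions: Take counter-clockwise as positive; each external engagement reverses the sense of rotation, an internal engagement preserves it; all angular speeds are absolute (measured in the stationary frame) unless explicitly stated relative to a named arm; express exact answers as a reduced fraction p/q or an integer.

row1: w_G1=1 w_G3=1 w_R=1
row2: w_G1=-1 w_G3=3/13 w_R=0
total: w_G1=0 w_G3=16/13 w_R=1
asked value: 1

recognized (axles ride arm R): planetary set, 18/30/78 teeth
row 1 — lock + rotate with arm: ω_sun = ω_ring = ω_arm = x
row 2 (arm held, sun turns y): ω_ring = −(18/78)·y, ω_arm = 0
boundary: total ω_sun = x + y = 0 and total ω_arm = x = 1  ⇒  y = -1, x = 1
row 2 ring = −(18/78)·(-1) = 3/13
totals (row 1 + row 2): sun 1 + (-1) = 0, ring 1 + 3/13 = 16/13, arm 1 + 0 = 1
asked cell (row1, ring) = 1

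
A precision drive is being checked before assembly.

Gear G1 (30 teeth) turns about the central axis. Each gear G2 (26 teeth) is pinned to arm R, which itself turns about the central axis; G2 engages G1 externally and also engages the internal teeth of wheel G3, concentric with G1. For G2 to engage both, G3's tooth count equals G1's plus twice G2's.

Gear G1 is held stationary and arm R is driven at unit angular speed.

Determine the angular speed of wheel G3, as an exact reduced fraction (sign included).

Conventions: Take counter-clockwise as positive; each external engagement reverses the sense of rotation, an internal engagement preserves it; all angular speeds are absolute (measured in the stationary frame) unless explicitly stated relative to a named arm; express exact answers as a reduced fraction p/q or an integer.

56/41

topology: planetary set — G1 30T / G2 26T / G3 82T, arm = carrier (Willis)
ring teeth: 30 + 2·26 = 82
30(ω_sun−ω_arm) = −82(ω_ring−ω_arm),  ω_sun = 0, ω_arm = 1
ω_ring = 1 − (30/82)(0−1) = 56/41
exact speed ratio = 56/41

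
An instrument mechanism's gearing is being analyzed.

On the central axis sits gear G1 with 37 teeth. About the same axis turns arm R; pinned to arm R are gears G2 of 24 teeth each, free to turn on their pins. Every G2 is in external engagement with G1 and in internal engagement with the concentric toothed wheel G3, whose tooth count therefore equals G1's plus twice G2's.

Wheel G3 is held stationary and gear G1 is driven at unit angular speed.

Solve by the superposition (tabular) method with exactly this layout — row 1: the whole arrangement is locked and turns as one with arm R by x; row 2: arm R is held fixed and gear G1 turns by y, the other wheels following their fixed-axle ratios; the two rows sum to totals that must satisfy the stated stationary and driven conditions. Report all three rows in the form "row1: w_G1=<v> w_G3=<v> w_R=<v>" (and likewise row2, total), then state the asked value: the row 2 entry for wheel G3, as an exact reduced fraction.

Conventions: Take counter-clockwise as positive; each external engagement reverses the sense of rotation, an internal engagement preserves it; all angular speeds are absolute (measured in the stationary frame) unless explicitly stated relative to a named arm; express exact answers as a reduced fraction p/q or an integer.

recognized (axles ride arm R): planetary set, 37/24/85 teeth
row 1 — lock + rotate with arm: ω_sun = ω_ring = ω_arm = x
row 2: sun turns y, ring = −(37/85)·y, arm 0
boundary: total ω_ring = x − (37/85)·y = 0 and total ω_sun = x + y = 1  ⇒  y = 85/122, x = 37/122
row 2 ring = −(37/85)·85/122 = -37/122
totals (row 1 + row 2): sun 37/122 + 85/122 = 1, ring 37/122 + (-37/122) = 0, arm 37/122 + 0 = 37/122
asked cell (row2, ring) = -37/122

row1: w_G1=37/122 w_G3=37/122 w_R=37/122
row2: w_G1=85/122 w_G3=-37/122 w_R=0
total: w_G1=1 w_G3=0 w_R=37/122
asked value: -37/122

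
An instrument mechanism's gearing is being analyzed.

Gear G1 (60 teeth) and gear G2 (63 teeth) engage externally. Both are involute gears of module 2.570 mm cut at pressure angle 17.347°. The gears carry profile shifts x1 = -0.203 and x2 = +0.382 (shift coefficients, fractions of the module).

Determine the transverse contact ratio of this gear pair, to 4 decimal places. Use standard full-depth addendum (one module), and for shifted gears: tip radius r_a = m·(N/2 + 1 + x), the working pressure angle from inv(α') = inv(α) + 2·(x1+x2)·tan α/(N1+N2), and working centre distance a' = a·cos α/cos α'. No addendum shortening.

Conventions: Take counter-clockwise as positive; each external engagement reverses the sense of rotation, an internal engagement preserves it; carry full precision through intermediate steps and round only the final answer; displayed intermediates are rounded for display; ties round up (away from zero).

1.9092

topology: single-mesh involute geometry — m = 2.570, 60T/63T pair
base radii: r_b1 = 73.593225, r_b2 = 77.272887
tip radii: r_a1 = 79.148290, r_a2 = 84.506740
inv(α') = inv(17.347°) + 2·(-0.203+0.382)·tan α/(60+63) = 0.01051232  ⇒  α' = 17.86426°
a' = a·cos α / cos α' = 158.0550·cos 17.347°/cos 17.86426° = 158.508446
action lengths: √(r_a1²−r_b1²) = 29.128835, √(r_a2²−r_b2²) = 34.209503
base pitch p_b = π·m·cos α = 7.706665
CR = (29.128835 + 34.209503 − 158.508446·sin 17.86426°)/7.706665 = 1.909233
contact ratio ≈ 1.9092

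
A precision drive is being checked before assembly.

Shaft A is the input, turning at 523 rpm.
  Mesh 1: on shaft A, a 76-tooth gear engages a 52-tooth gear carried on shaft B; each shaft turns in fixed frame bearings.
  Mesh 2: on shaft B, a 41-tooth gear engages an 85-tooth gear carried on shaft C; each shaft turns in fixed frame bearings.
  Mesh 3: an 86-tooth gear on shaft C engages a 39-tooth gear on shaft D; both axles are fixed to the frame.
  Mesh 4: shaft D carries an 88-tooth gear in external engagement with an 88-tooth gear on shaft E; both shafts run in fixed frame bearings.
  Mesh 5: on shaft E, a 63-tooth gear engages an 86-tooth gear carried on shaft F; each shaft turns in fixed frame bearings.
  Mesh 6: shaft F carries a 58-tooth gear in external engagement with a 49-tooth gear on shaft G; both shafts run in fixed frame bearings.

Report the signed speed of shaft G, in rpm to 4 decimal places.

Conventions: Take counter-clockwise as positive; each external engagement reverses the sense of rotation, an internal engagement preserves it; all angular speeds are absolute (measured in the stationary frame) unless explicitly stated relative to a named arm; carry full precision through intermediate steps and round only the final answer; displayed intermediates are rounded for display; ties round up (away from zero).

+704.9929 rpm

class = fixed-axis compound train [6 meshes; 6 ratios multiply, 6 sense flips]
mesh 1 [76T→52T]: ω = 523.0000×76/52 = 764.3846 rpm, sense flips to −
mesh 2 [41T→85T]: ω = 764.3846×41/85 = 368.7032 rpm, sense flips to +
mesh 3 [86T→39T]: ω = 368.7032×86/39 = 813.0378 rpm, sense flips to −
mesh 4 [88T→88T]: ω = 813.0378×88/88 = 813.0378 rpm, sense flips to +
mesh 5 [63T→86T]: ω = 813.0378×63/86 = 595.5974 rpm, sense flips to −
mesh 6 [58T→49T]: ω = 595.5974×58/49 = 704.9929 rpm, sense flips to +
signed output speed = +704.9929 rpm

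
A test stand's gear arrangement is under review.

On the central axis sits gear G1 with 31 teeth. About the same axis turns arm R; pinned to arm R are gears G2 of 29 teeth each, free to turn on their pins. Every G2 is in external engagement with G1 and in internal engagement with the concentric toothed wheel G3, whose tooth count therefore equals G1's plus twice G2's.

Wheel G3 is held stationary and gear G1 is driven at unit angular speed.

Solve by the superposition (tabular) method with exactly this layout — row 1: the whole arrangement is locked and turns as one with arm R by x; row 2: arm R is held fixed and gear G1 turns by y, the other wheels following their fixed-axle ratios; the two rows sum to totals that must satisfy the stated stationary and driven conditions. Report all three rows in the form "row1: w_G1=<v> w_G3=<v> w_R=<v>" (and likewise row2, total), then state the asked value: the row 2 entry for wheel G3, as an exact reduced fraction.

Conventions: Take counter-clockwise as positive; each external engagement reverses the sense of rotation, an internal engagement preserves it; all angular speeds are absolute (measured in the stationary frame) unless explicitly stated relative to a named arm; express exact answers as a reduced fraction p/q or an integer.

planetary set (31T centre, 29T on arm, 89T internal) — Willis relation
superposition row 1 [locked train]: every member turns x
row 2 (arm held, sun turns y): ω_ring = −(31/89)·y, ω_arm = 0
boundary: total ω_ring = x − (31/89)·y = 0 and total ω_sun = x + y = 1  ⇒  y = 89/120, x = 31/120
row 2 ring = −(31/89)·89/120 = -31/120
totals (row 1 + row 2): sun 31/120 + 89/120 = 1, ring 31/120 + (-31/120) = 0, arm 31/120 + 0 = 31/120
asked cell (row2, ring) = -31/120

row1: w_G1=31/120 w_G3=31/120 w_R=31/120
row2: w_G1=89/120 w_G3=-31/120 w_R=0
total: w_G1=1 w_G3=0 w_R=31/120
asked value: -31/120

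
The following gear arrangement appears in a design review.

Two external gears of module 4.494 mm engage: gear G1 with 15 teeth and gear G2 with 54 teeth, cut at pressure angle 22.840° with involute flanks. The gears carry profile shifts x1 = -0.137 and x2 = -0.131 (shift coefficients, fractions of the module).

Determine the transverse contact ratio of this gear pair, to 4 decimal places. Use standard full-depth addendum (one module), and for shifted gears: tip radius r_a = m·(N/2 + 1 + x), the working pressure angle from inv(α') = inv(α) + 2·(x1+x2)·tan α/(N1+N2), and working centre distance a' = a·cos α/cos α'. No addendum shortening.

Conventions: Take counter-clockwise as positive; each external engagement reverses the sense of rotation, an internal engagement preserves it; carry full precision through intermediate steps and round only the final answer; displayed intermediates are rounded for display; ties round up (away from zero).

class = single-mesh tooth geometry [involute pair 15T × 54T, m = 4.494]
base radii: r_b1 = 31.062272, r_b2 = 111.824177
tip radii: r_a1 = 37.583322, r_a2 = 125.243286
inv(α') = inv(22.840°) + 2·(-0.137-0.131)·tan α/(15+54) = 0.01927803  ⇒  α' = 21.72390°
a' = a·cos α / cos α' = 155.0430·cos 22.840°/cos 21.72390° = 153.810329
action lengths: √(r_a1²−r_b1²) = 21.157537, √(r_a2²−r_b2²) = 56.402429
base pitch p_b = π·m·cos α = 13.011334
CR = (21.157537 + 56.402429 − 153.810329·sin 21.72390°)/13.011334 = 1.585501
contact ratio ≈ 1.5855

1.5855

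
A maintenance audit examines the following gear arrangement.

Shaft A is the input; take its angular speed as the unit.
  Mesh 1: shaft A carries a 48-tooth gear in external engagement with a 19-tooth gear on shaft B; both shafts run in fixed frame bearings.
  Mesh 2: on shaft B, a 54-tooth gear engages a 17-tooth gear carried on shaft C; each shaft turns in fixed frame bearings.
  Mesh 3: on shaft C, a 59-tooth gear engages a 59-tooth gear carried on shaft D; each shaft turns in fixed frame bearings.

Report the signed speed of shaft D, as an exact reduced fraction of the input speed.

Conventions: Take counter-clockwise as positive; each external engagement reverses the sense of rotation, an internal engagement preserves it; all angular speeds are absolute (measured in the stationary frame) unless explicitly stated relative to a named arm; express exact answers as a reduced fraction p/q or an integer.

-2592/323

3-mesh fixed-axis compound train (all bearings frame-fixed)
mesh 1 [48T→19T]: |ω|/ω_in = 1×48/19 = 48/19, sense flips to −
mesh 2 [54T→17T]: |ω|/ω_in = (48/19)×54/17 = 2592/323, sense flips to +
mesh 3 [59T→59T]: |ω|/ω_in = (2592/323)×59/59 = 2592/323, sense flips to −
signed output speed (× input speed) = -2592/323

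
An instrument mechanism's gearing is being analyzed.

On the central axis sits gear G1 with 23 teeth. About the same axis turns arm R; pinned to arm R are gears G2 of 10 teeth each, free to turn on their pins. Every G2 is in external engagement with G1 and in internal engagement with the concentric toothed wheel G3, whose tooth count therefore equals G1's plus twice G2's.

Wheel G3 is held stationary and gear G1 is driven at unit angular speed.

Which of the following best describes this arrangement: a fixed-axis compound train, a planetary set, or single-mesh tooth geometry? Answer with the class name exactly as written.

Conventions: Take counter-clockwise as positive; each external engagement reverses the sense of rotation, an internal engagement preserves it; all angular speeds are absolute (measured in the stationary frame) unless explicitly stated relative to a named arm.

planetary set (23T centre, 10T on arm, 43T internal) — Willis relation
classification: planetary set

planetary set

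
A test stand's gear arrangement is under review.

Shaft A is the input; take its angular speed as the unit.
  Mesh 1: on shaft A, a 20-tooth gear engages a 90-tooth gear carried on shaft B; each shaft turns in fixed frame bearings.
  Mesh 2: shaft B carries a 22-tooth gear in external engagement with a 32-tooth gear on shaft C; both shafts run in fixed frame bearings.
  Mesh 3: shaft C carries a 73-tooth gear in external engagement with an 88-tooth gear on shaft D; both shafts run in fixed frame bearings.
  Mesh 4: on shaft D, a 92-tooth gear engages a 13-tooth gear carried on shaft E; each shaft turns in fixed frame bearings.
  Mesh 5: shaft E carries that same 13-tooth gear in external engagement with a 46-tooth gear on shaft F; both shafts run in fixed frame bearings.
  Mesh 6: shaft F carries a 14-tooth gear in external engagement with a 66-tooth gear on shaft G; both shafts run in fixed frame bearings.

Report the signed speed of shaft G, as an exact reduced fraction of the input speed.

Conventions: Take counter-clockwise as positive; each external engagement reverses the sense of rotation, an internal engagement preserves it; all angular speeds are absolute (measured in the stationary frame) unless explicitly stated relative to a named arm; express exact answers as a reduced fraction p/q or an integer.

511/9504

6-mesh fixed-axis compound train (all bearings frame-fixed)
mesh 1 [20T→90T]: |ω|/ω_in = 1×20/90 = 2/9, sense flips to −
mesh 2 [22T→32T]: |ω|/ω_in = (2/9)×22/32 = 11/72, sense flips to +
mesh 3 [73T→88T]: |ω|/ω_in = (11/72)×73/88 = 73/576, sense flips to −
mesh 4 [92T→13T]: |ω|/ω_in = (73/576)×92/13 = 1679/1872, sense flips to +
mesh 5 [13T→46T]: |ω|/ω_in = (1679/1872)×13/46 = 73/288, sense flips to −
mesh 6 [14T→66T]: |ω|/ω_in = (73/288)×14/66 = 511/9504, sense flips to +
signed output speed (× input speed) = 511/9504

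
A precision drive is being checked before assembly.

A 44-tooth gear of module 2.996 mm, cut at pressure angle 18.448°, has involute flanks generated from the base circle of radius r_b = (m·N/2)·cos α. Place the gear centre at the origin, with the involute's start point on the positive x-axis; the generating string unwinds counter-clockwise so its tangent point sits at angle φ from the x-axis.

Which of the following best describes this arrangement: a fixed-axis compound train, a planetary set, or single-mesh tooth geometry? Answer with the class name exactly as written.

topology: single-mesh involute geometry — m = 2.996, N = 44
classification: single-mesh tooth geometry

single-mesh tooth geometry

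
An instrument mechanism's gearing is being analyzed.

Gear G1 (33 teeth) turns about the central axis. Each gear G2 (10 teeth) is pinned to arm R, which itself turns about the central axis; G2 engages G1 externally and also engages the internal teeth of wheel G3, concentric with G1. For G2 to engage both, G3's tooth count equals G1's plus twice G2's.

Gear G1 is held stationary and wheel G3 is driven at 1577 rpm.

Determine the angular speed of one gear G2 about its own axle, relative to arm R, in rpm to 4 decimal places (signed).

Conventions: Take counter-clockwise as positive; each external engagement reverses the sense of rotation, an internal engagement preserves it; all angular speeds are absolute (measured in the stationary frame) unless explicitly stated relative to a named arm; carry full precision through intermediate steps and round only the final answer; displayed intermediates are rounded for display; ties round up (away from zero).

+3207.1779 rpm

planetary set (33T centre, 10T on arm, 53T internal) — Willis relation
normalise by the input: solve with ω_ring = 1, then scale by 1577 rpm
ring teeth: 33 + 2·10 = 53
33(ω_sun−ω_arm) = −53(ω_ring−ω_arm),  ω_sun = 0, ω_ring = 1
33(0−ω_arm) = −53(1−ω_arm)  ⇒  86·ω_arm = 53  ⇒  ω_arm = 53/86
sun–planet mesh: 33·(0−53/86) = −10·(ω_p−ω_arm)  ⇒  ω_p−ω_arm = 1749/860
scale: ω_p−ω_arm = 1749/860 × 1577 rpm = +3207.1779 rpm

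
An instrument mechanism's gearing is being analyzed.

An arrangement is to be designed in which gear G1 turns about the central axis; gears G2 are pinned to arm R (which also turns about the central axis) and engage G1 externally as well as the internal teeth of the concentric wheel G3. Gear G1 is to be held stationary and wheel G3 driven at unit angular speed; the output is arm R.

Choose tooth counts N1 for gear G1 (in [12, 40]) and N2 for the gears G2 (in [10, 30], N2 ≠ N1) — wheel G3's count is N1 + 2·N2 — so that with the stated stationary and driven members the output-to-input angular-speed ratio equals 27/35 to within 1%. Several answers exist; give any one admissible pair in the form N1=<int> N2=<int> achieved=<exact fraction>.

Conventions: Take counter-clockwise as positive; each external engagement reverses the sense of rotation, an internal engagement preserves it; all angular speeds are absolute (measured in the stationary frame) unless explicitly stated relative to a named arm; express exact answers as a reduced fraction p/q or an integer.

N1=16 N2=19 achieved=27/35

design class (target 27/35): planetary set
Willis with ω_sun = 0: ω_arm/ω_ring = N3/(N1+N3); set equal to 27/35  ⇒  N3/N1 = (27/35)/(1 − 27/35) = 27/8
N3 = N1 + 2·N2  ⇒  N2/N1 = (N3/N1 − 1)/2 = (27/8 − 1)/2 = 19/16
smallest multiple with N1 ≥ 12 and N2 ≥ 10: k = 1  ⇒  N1 = 1·16 = 16, N2 = 1·19 = 19 (N1 ≤ 40, N2 ≤ 30, N2 ≠ N1 ✓), N3 = 16 + 2·19 = 54
check: N3/(N1+N3) with N1 = 16, N3 = 54 gives 27/35; |achieved − target| = 0 ≤ 27/3500 ✓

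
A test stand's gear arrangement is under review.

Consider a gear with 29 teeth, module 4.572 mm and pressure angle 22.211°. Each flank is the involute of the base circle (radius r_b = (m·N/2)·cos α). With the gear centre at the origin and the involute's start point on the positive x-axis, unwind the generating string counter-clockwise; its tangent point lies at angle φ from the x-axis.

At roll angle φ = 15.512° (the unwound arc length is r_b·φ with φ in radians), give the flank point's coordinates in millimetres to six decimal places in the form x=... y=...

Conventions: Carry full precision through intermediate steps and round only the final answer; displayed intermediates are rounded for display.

single-mesh involute tooth geometry (29T wheel at module 4.572)
pitch radius r_p = m·N/2 = 4.572·29/2 = 66.294000
base radius r_b = r_p·cos α = 66.294000·cos 22.211° = 61.374854
roll angle φ = 15.512° = 0.27073547 rad
x = r_b·(cos φ + φ·sin φ) = 63.583122
y = r_b·(sin φ − φ·cos φ) = 0.403012

x=63.583122 y=0.403012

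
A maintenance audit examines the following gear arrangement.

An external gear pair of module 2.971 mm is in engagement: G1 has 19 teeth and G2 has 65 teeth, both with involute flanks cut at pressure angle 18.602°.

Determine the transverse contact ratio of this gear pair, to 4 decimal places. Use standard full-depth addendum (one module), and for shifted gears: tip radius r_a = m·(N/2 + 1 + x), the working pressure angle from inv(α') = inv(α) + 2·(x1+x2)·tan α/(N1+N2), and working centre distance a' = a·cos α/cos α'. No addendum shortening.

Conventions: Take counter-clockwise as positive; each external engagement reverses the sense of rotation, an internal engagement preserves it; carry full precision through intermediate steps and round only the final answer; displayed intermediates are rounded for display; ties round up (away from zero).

class = single-mesh tooth geometry [involute pair 19T × 65T, m = 2.971]
base radii: r_b1 = 26.749975, r_b2 = 91.513073
tip radii: r_a1 = 31.195500, r_a2 = 99.528500
no profile shift: α' = α, a' = a
action lengths: √(r_a1²−r_b1²) = 16.049861, √(r_a2²−r_b2²) = 39.131570
base pitch p_b = π·m·cos α = 8.846055
CR = (16.049861 + 39.131570 − 124.782000·sin 18.60200°)/8.846055 = 1.738280
contact ratio ≈ 1.7383

1.7383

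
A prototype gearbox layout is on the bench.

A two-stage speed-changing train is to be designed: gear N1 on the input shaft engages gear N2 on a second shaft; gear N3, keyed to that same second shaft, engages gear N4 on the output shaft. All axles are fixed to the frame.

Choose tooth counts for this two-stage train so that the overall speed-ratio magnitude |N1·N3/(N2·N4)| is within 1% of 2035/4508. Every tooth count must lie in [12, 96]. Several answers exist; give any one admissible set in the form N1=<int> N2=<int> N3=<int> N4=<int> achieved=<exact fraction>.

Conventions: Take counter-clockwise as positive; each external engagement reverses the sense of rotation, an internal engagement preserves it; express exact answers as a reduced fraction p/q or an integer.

2-stage fixed-axis compound train for ratio 2035/4508
target = 2035/4508 in lowest terms: an exact hit needs N1·N3 = k·2035 and N2·N4 = k·4508 for one integer k, every count in [12, 96]; additionally prefer no 1:1 stage (N1 ≠ N2, N3 ≠ N4)
k = 1: N1·N3 = 2035 = 37·55, N2·N4 = 4508 = 49·92
achieved = 37·55/(49·92) = 2035/4508; |achieved − target| = 0 ≤ 407/90160 ✓

N1=37 N2=49 N3=55 N4=92 achieved=2035/4508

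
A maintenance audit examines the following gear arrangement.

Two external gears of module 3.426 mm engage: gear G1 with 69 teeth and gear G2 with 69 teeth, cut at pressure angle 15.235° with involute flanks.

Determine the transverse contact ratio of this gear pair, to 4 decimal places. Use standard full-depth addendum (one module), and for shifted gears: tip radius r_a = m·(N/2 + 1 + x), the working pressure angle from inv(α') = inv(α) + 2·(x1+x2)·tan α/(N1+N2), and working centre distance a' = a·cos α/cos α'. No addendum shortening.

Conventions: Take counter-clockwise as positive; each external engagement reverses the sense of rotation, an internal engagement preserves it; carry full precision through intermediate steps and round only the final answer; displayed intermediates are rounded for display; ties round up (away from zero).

recognized (one external pair, fixed centres): single-mesh tooth geometry, m = 3.426, N1 = 69, N2 = 69
base radii: r_b1 = 114.043103, r_b2 = 114.043103
tip radii: r_a1 = 121.623000, r_a2 = 121.623000
no profile shift: α' = α, a' = a
action lengths: √(r_a1²−r_b1²) = 42.264937, √(r_a2²−r_b2²) = 42.264937
base pitch p_b = π·m·cos α = 10.384840
CR = (42.264937 + 42.264937 − 236.394000·sin 15.23500°)/10.384840 = 2.158010
contact ratio ≈ 2.1580

2.1580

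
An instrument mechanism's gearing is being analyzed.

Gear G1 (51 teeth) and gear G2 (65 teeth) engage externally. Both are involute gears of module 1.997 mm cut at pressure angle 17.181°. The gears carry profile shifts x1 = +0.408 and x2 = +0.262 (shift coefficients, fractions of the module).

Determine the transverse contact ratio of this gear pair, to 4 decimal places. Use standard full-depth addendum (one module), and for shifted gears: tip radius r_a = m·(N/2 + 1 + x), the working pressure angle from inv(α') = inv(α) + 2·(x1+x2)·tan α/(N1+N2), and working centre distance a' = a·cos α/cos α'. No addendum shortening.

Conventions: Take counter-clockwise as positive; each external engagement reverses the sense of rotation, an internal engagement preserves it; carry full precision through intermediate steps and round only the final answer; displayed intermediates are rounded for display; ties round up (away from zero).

1.8358

recognized (one external pair, fixed centres): single-mesh tooth geometry, m = 1.997, N1 = 51, N2 = 65
base radii: r_b1 = 48.651109, r_b2 = 62.006315
tip radii: r_a1 = 53.735276, r_a2 = 67.422714
inv(α') = inv(17.181°) + 2·(+0.408+0.262)·tan α/(51+65) = 0.01289500  ⇒  α' = 19.08653°
a' = a·cos α / cos α' = 115.8260·cos 17.181°/cos 19.08653° = 117.094606
action lengths: √(r_a1²−r_b1²) = 22.815554, √(r_a2²−r_b2²) = 26.477146
base pitch p_b = π·m·cos α = 5.993803
CR = (22.815554 + 26.477146 − 117.094606·sin 19.08653°)/5.993803 = 1.835772
contact ratio ≈ 1.8358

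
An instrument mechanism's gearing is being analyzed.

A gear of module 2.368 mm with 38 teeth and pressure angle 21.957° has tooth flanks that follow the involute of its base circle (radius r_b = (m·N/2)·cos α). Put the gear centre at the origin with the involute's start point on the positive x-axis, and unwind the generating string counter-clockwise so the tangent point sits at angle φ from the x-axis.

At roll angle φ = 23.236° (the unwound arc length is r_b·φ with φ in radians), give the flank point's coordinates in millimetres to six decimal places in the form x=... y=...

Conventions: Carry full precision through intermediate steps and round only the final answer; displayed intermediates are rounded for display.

recognized (one wheel, involute flank): single-mesh tooth geometry, m = 2.368, N = 38
pitch radius r_p = m·N/2 = 2.368·38/2 = 44.992000
base radius r_b = r_p·cos α = 44.992000·cos 21.957° = 41.728493
roll angle φ = 23.236° = 0.40554470 rad
x = r_b·(cos φ + φ·sin φ) = 45.020156
y = r_b·(sin φ − φ·cos φ) = 0.912574

x=45.020156 y=0.912574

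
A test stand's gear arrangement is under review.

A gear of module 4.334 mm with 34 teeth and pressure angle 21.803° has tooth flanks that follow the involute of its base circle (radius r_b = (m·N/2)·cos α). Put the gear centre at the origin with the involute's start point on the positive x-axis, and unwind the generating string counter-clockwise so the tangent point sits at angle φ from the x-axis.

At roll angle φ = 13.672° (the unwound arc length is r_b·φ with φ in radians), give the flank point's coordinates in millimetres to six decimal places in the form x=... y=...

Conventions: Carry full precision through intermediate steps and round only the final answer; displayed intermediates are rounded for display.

x=70.327479 y=0.308061

topology: single-mesh involute geometry — m = 4.334, N = 34
pitch radius r_p = m·N/2 = 4.334·34/2 = 73.678000
base radius r_b = r_p·cos α = 73.678000·cos 21.803° = 68.407546
roll angle φ = 13.672° = 0.23862142 rad
x = r_b·(cos φ + φ·sin φ) = 70.327479
y = r_b·(sin φ − φ·cos φ) = 0.308061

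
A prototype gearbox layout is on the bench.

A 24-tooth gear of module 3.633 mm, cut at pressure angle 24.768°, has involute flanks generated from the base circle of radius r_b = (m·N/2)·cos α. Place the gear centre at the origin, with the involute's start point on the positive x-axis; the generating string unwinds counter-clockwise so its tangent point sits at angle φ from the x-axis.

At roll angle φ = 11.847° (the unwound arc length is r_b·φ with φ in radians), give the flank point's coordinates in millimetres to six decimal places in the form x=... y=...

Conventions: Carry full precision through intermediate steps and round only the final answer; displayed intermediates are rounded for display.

x=40.422863 y=0.116149

recognized (one wheel, involute flank): single-mesh tooth geometry, m = 3.633, N = 24
pitch radius r_p = m·N/2 = 3.633·24/2 = 43.596000
base radius r_b = r_p·cos α = 43.596000·cos 24.768° = 39.585674
roll angle φ = 11.847° = 0.20676916 rad
x = r_b·(cos φ + φ·sin φ) = 40.422863
y = r_b·(sin φ − φ·cos φ) = 0.116149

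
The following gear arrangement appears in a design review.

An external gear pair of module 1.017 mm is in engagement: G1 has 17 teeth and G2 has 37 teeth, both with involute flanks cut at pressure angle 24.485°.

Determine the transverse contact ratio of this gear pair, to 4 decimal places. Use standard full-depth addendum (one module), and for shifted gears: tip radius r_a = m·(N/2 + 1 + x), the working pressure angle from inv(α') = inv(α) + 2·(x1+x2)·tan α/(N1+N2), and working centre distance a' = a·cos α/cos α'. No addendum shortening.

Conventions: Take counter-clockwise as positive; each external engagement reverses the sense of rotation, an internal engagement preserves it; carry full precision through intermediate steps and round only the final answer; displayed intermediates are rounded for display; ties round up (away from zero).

1.4559

topology: single-mesh involute geometry — m = 1.017, 17T/37T pair
base radii: r_b1 = 7.867098, r_b2 = 17.122508
tip radii: r_a1 = 9.661500, r_a2 = 19.831500
no profile shift: α' = α, a' = a
action lengths: √(r_a1²−r_b1²) = 5.608328, √(r_a2²−r_b2²) = 10.005404
base pitch p_b = π·m·cos α = 2.907673
CR = (5.608328 + 10.005404 − 27.459000·sin 24.48500°)/2.907673 = 1.455876
contact ratio ≈ 1.4559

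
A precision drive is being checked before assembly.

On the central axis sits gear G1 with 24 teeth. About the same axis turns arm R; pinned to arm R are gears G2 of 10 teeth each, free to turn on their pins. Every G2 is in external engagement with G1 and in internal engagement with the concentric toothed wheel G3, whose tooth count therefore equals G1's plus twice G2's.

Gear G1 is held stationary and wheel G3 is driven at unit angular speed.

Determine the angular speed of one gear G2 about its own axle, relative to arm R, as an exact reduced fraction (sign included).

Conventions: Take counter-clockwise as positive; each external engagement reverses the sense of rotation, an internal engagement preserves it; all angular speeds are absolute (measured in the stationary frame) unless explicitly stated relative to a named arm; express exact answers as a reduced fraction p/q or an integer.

132/85

class = planetary set [G3 = 24+2·10 = 44; Willis about the carrier]
ring teeth: 24 + 2·10 = 44
24(ω_sun−ω_arm) = −44(ω_ring−ω_arm),  ω_sun = 0, ω_ring = 1
24(0−ω_arm) = −44(1−ω_arm)  ⇒  68·ω_arm = 44  ⇒  ω_arm = 11/17
sun–planet mesh: 24·(0−11/17) = −10·(ω_p−ω_arm)  ⇒  ω_p−ω_arm = 132/85
exact speed ratio = 132/85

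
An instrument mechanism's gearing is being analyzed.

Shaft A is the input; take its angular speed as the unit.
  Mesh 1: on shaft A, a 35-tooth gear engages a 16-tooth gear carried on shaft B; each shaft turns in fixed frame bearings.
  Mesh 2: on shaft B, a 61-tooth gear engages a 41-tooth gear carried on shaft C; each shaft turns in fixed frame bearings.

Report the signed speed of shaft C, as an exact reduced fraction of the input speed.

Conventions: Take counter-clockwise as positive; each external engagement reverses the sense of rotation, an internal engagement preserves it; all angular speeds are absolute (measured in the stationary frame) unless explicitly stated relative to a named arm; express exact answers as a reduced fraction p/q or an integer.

2135/656

2-mesh fixed-axis compound train (all bearings frame-fixed)
mesh 1 [35T→16T]: |ω|/ω_in = 1×35/16 = 35/16, sense flips to −
mesh 2 [61T→41T]: |ω|/ω_in = (35/16)×61/41 = 2135/656, sense flips to +
signed output speed (× input speed) = 2135/656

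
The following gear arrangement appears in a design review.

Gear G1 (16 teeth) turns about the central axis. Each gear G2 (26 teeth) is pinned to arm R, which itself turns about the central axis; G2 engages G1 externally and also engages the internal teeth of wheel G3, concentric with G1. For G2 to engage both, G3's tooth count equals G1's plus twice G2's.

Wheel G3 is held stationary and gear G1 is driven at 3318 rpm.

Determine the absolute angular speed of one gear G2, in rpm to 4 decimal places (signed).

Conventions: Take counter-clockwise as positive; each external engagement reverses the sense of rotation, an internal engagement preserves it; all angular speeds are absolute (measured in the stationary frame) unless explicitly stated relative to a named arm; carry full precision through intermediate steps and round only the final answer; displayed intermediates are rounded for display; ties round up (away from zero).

recognized (axles ride arm R): planetary set, 16/26/68 teeth
normalise by the input: solve with ω_sun = 1, then scale by 3318 rpm
ring teeth: 16 + 2·26 = 68
16(ω_sun−ω_arm) = −68(ω_ring−ω_arm),  ω_ring = 0, ω_sun = 1
16(1−ω_arm) = −68(0−ω_arm)  ⇒  84·ω_arm = 16  ⇒  ω_arm = 4/21
sun–planet mesh: 16·(1−4/21) = −26·(ω_p−ω_arm)  ⇒  ω_p−ω_arm = -136/273
ω_p = 4/21 − 136/273 = -4/13
scale: ω_p = -4/13 × 3318 rpm = -1020.9231 rpm

-1020.9231 rpm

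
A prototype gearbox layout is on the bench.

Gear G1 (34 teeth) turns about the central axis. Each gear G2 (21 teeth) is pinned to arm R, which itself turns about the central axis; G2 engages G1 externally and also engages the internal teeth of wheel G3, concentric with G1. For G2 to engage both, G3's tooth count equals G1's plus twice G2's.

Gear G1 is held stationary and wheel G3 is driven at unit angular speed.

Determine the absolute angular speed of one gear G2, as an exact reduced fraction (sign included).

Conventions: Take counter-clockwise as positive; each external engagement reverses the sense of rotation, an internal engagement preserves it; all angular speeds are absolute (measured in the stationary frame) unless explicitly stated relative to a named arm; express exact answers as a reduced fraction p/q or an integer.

38/21

topology: planetary set — G1 34T / G2 21T / G3 76T, arm = carrier (Willis)
ring teeth: 34 + 2·21 = 76
34(ω_sun−ω_arm) = −76(ω_ring−ω_arm),  ω_sun = 0, ω_ring = 1
34(0−ω_arm) = −76(1−ω_arm)  ⇒  110·ω_arm = 76  ⇒  ω_arm = 38/55
sun–planet mesh: 34·(0−38/55) = −21·(ω_p−ω_arm)  ⇒  ω_p−ω_arm = 1292/1155
ω_p = 38/55 + 1292/1155 = 38/21
exact speed ratio = 38/21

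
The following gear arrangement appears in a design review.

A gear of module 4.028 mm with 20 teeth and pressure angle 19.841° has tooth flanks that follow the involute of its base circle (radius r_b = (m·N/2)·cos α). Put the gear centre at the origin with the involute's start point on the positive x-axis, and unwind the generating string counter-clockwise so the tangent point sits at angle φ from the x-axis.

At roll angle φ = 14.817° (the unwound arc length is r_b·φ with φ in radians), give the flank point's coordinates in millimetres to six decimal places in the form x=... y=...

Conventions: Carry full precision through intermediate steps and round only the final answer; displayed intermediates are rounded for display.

x=39.134744 y=0.216968

single-mesh involute tooth geometry (20T wheel at module 4.028)
pitch radius r_p = m·N/2 = 4.028·20/2 = 40.280000
base radius r_b = r_p·cos α = 40.280000·cos 19.841° = 37.888904
roll angle φ = 14.817° = 0.25860544 rad
x = r_b·(cos φ + φ·sin φ) = 39.134744
y = r_b·(sin φ − φ·cos φ) = 0.216968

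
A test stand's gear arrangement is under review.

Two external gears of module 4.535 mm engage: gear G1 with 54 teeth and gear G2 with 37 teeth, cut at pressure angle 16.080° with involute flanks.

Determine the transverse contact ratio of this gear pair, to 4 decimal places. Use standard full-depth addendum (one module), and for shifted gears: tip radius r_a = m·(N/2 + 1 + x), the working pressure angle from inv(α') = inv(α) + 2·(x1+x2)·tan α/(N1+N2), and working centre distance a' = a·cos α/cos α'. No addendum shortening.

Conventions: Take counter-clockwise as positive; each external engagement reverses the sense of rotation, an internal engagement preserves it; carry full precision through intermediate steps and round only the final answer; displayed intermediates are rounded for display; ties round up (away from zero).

1.9696

topology: single-mesh involute geometry — m = 4.535, 54T/37T pair
base radii: r_b1 = 117.654449, r_b2 = 80.615086
tip radii: r_a1 = 126.980000, r_a2 = 88.432500
no profile shift: α' = α, a' = a
action lengths: √(r_a1²−r_b1²) = 47.763490, √(r_a2²−r_b2²) = 36.352648
base pitch p_b = π·m·cos α = 13.689717
CR = (47.763490 + 36.352648 − 206.342500·sin 16.08000°)/13.689717 = 1.969620
contact ratio ≈ 1.9696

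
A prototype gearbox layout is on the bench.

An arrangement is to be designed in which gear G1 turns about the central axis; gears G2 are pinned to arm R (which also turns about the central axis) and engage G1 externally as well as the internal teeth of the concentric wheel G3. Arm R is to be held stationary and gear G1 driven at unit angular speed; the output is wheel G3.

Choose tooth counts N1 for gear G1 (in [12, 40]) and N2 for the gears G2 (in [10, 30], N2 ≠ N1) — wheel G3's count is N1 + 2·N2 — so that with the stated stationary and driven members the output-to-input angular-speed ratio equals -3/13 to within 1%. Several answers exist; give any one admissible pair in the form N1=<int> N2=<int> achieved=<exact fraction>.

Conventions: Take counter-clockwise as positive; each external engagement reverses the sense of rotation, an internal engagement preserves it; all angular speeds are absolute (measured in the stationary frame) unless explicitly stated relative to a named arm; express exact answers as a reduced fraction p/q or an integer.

N1=12 N2=20 achieved=-3/13

design class (target -3/13): planetary set
Willis with ω_arm = 0: ω_ring/ω_sun = −N1/N3; set equal to -3/13  ⇒  N3/N1 = −1/(-3/13) = 13/3
N3 = N1 + 2·N2  ⇒  N2/N1 = (N3/N1 − 1)/2 = (13/3 − 1)/2 = 5/3
smallest multiple with N1 ≥ 12 and N2 ≥ 10: k = 4  ⇒  N1 = 4·3 = 12, N2 = 4·5 = 20 (N1 ≤ 40, N2 ≤ 30, N2 ≠ N1 ✓), N3 = 12 + 2·20 = 52
check: −N1/N3 with N1 = 12, N3 = 52 gives -3/13; |achieved − target| = 0 ≤ 3/1300 ✓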